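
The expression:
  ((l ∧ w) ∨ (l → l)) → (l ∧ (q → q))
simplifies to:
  l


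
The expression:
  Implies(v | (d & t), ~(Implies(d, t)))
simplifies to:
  (d & ~t) | (~d & ~v)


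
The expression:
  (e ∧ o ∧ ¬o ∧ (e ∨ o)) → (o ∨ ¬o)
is always true.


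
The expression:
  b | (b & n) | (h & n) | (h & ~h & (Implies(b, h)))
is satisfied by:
  {b: True, h: True, n: True}
  {b: True, h: True, n: False}
  {b: True, n: True, h: False}
  {b: True, n: False, h: False}
  {h: True, n: True, b: False}


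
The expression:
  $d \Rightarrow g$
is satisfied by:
  {g: True, d: False}
  {d: False, g: False}
  {d: True, g: True}


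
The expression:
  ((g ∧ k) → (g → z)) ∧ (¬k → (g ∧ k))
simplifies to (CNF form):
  k ∧ (z ∨ ¬g)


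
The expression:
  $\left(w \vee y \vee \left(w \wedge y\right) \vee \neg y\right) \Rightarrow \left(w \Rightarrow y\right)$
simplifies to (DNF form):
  $y \vee \neg w$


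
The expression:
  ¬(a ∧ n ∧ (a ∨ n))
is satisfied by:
  {n: False, a: False}
  {a: True, n: False}
  {n: True, a: False}


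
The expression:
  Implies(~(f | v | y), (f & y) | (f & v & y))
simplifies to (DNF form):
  f | v | y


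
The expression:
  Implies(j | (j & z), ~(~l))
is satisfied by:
  {l: True, j: False}
  {j: False, l: False}
  {j: True, l: True}


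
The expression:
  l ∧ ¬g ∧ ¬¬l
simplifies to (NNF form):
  l ∧ ¬g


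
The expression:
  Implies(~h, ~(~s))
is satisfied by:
  {s: True, h: True}
  {s: True, h: False}
  {h: True, s: False}


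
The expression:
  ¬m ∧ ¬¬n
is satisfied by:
  {n: True, m: False}


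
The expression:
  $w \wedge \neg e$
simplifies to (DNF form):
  $w \wedge \neg e$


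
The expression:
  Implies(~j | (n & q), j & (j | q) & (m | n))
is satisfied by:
  {j: True}


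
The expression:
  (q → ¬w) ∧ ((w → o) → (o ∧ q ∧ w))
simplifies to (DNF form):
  w ∧ ¬o ∧ ¬q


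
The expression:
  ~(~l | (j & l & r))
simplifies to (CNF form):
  l & (~j | ~r)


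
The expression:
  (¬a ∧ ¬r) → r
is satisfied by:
  {r: True, a: True}
  {r: True, a: False}
  {a: True, r: False}


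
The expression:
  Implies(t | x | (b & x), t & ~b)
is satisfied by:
  {x: False, t: False, b: False}
  {b: True, x: False, t: False}
  {t: True, x: False, b: False}
  {t: True, x: True, b: False}


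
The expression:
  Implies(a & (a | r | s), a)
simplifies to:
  True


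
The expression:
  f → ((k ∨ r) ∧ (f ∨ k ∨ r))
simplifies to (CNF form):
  k ∨ r ∨ ¬f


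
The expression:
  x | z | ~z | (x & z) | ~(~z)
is always true.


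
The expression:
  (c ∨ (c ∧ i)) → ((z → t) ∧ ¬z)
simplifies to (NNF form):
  ¬c ∨ ¬z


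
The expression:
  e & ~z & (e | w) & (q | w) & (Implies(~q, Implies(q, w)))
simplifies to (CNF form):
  e & ~z & (q | w)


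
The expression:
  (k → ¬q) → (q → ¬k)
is always true.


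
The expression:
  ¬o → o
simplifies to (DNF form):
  o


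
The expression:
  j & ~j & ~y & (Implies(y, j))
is never true.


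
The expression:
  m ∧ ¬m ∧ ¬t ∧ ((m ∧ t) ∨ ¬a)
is never true.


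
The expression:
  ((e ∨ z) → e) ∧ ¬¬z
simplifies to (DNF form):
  e ∧ z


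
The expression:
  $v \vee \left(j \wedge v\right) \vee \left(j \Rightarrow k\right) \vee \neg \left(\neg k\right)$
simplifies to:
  $k \vee v \vee \neg j$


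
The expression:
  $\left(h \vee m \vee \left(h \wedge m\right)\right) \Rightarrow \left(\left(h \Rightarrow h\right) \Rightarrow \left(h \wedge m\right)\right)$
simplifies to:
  $\left(h \wedge m\right) \vee \left(\neg h \wedge \neg m\right)$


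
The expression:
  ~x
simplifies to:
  ~x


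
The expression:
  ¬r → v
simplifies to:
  r ∨ v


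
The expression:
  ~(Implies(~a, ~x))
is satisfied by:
  {x: True, a: False}


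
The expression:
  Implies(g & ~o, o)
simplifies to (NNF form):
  o | ~g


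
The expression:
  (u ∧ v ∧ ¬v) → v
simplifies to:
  True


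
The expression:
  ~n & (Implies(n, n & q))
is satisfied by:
  {n: False}


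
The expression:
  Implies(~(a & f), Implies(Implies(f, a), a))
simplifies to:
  a | f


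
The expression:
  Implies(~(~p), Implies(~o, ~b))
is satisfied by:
  {o: True, p: False, b: False}
  {p: False, b: False, o: False}
  {b: True, o: True, p: False}
  {b: True, p: False, o: False}
  {o: True, p: True, b: False}
  {p: True, o: False, b: False}
  {b: True, p: True, o: True}


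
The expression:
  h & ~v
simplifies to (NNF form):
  h & ~v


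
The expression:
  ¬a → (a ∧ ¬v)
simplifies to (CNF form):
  a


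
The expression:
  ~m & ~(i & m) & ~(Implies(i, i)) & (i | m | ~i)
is never true.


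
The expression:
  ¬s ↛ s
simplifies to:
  True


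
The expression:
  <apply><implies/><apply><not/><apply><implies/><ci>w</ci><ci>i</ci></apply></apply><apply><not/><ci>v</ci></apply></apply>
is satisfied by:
  {i: True, w: False, v: False}
  {w: False, v: False, i: False}
  {i: True, v: True, w: False}
  {v: True, w: False, i: False}
  {i: True, w: True, v: False}
  {w: True, i: False, v: False}
  {i: True, v: True, w: True}


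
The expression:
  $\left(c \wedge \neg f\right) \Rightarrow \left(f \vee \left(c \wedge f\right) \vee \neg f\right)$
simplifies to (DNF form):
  $\text{True}$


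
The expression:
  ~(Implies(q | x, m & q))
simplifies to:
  (q & ~m) | (x & ~q)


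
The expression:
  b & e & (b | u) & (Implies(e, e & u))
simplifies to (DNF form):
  b & e & u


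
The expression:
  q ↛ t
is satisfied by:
  {q: True, t: False}


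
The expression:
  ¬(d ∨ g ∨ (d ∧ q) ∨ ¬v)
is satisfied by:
  {v: True, d: False, g: False}


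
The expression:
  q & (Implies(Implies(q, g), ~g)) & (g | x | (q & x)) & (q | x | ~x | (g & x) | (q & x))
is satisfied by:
  {x: True, q: True, g: False}


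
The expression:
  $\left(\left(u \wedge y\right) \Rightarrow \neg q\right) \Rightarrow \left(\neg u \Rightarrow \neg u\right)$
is always true.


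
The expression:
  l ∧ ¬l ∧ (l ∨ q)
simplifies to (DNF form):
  False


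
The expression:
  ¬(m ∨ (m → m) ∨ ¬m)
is never true.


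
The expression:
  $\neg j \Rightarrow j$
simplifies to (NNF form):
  $j$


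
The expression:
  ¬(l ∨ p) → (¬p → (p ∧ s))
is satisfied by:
  {l: True, p: True}
  {l: True, p: False}
  {p: True, l: False}


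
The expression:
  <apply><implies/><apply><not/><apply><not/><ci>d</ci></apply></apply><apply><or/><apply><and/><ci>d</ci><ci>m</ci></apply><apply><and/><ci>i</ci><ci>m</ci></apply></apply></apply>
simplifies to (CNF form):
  <apply><or/><ci>m</ci><apply><not/><ci>d</ci></apply></apply>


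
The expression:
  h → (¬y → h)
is always true.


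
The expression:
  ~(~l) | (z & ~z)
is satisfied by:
  {l: True}


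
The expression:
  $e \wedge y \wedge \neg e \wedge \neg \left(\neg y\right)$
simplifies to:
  $\text{False}$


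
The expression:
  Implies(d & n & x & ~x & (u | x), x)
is always true.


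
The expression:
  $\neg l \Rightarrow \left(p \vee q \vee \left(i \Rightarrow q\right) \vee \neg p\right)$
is always true.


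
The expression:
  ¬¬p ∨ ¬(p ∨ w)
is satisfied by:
  {p: True, w: False}
  {w: False, p: False}
  {w: True, p: True}


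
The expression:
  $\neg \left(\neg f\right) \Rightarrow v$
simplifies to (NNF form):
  $v \vee \neg f$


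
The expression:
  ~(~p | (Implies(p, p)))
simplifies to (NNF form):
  False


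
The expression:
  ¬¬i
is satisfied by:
  {i: True}


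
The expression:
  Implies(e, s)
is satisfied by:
  {s: True, e: False}
  {e: False, s: False}
  {e: True, s: True}


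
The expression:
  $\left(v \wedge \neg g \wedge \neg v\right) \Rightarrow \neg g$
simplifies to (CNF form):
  $\text{True}$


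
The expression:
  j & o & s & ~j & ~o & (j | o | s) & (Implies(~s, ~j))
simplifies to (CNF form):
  False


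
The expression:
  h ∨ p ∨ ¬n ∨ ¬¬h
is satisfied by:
  {p: True, h: True, n: False}
  {p: True, h: False, n: False}
  {h: True, p: False, n: False}
  {p: False, h: False, n: False}
  {n: True, p: True, h: True}
  {n: True, p: True, h: False}
  {n: True, h: True, p: False}


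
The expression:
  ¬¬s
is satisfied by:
  {s: True}


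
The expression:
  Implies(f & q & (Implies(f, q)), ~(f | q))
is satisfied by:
  {q: False, f: False}
  {f: True, q: False}
  {q: True, f: False}


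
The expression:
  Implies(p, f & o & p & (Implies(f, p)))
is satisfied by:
  {o: True, f: True, p: False}
  {o: True, f: False, p: False}
  {f: True, o: False, p: False}
  {o: False, f: False, p: False}
  {o: True, p: True, f: True}


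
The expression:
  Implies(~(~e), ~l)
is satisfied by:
  {l: False, e: False}
  {e: True, l: False}
  {l: True, e: False}


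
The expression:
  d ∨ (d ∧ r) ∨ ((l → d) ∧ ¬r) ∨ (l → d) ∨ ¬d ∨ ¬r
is always true.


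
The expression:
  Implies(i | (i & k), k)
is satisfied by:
  {k: True, i: False}
  {i: False, k: False}
  {i: True, k: True}


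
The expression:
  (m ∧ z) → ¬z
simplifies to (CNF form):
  ¬m ∨ ¬z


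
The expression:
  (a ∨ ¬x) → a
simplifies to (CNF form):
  a ∨ x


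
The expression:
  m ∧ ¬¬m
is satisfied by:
  {m: True}


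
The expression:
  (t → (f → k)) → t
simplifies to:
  t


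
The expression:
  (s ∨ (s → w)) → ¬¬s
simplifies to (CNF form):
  s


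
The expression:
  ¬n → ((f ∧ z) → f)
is always true.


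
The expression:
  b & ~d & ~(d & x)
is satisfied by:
  {b: True, d: False}


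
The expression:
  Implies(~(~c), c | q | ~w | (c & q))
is always true.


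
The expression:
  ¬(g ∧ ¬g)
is always true.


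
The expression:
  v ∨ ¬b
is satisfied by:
  {v: True, b: False}
  {b: False, v: False}
  {b: True, v: True}


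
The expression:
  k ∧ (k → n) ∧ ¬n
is never true.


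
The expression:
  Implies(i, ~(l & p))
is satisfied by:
  {l: False, p: False, i: False}
  {i: True, l: False, p: False}
  {p: True, l: False, i: False}
  {i: True, p: True, l: False}
  {l: True, i: False, p: False}
  {i: True, l: True, p: False}
  {p: True, l: True, i: False}


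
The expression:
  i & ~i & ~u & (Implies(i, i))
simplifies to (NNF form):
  False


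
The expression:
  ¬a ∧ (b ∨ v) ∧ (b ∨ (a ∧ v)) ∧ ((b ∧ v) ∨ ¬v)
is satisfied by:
  {b: True, a: False}


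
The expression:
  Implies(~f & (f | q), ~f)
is always true.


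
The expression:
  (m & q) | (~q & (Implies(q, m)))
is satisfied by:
  {m: True, q: False}
  {q: False, m: False}
  {q: True, m: True}


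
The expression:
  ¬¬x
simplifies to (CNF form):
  x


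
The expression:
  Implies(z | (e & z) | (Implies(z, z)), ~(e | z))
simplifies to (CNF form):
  ~e & ~z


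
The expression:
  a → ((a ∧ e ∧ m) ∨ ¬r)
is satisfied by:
  {e: True, m: True, a: False, r: False}
  {e: True, m: False, a: False, r: False}
  {m: True, r: False, e: False, a: False}
  {r: False, m: False, e: False, a: False}
  {r: True, e: True, m: True, a: False}
  {r: True, e: True, m: False, a: False}
  {r: True, m: True, e: False, a: False}
  {r: True, m: False, e: False, a: False}
  {a: True, e: True, m: True, r: False}
  {a: True, e: True, m: False, r: False}
  {a: True, m: True, e: False, r: False}
  {a: True, m: False, e: False, r: False}
  {r: True, a: True, e: True, m: True}


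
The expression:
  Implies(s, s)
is always true.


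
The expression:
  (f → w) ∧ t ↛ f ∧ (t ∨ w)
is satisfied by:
  {t: True, f: False}


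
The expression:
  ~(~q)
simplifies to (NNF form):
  q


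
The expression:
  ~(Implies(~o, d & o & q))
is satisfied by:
  {o: False}


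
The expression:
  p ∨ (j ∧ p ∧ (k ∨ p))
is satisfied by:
  {p: True}


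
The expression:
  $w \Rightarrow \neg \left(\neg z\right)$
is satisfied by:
  {z: True, w: False}
  {w: False, z: False}
  {w: True, z: True}


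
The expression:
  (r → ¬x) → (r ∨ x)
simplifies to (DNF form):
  r ∨ x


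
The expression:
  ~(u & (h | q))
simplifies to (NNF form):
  ~u | (~h & ~q)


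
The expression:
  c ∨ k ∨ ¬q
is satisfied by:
  {c: True, k: True, q: False}
  {c: True, q: False, k: False}
  {k: True, q: False, c: False}
  {k: False, q: False, c: False}
  {c: True, k: True, q: True}
  {c: True, q: True, k: False}
  {k: True, q: True, c: False}


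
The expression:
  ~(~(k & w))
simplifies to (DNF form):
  k & w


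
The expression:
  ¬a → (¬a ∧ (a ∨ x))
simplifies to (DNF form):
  a ∨ x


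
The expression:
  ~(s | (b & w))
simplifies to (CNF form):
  ~s & (~b | ~w)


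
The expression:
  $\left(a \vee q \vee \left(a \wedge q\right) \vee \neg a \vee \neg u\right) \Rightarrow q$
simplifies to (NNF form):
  $q$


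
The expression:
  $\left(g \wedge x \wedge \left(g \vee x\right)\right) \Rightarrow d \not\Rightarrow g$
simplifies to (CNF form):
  $\neg g \vee \neg x$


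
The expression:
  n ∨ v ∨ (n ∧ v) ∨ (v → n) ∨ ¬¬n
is always true.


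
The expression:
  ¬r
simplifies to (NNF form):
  ¬r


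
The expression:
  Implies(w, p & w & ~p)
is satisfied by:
  {w: False}


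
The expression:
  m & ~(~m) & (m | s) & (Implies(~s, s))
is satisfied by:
  {m: True, s: True}


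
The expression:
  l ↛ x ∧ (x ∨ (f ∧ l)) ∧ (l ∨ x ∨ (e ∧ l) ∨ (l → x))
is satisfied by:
  {l: True, f: True, x: False}


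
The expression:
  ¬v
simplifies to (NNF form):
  ¬v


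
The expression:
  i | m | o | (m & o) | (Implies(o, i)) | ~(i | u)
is always true.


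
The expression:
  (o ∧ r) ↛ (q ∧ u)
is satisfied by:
  {r: True, o: True, u: False, q: False}
  {r: True, q: True, o: True, u: False}
  {r: True, u: True, o: True, q: False}


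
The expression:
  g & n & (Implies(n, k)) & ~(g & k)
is never true.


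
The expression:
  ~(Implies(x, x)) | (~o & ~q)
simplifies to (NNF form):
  ~o & ~q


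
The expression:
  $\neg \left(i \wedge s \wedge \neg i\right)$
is always true.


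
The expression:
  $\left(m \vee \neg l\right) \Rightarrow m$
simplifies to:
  $l \vee m$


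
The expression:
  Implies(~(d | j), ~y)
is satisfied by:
  {d: True, j: True, y: False}
  {d: True, j: False, y: False}
  {j: True, d: False, y: False}
  {d: False, j: False, y: False}
  {d: True, y: True, j: True}
  {d: True, y: True, j: False}
  {y: True, j: True, d: False}


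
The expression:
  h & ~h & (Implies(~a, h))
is never true.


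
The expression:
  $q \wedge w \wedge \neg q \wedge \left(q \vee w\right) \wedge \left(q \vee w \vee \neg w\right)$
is never true.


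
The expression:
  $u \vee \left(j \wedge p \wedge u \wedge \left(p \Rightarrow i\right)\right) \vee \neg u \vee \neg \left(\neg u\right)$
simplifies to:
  $\text{True}$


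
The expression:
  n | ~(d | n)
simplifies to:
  n | ~d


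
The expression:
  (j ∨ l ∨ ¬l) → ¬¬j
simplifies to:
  j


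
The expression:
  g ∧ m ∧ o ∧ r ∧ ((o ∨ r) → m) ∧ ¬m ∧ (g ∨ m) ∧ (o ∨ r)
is never true.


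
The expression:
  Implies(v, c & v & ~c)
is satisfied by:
  {v: False}


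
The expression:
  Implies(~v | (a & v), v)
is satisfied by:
  {v: True}


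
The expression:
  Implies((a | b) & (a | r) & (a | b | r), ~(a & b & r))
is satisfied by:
  {a: False, b: False, r: False}
  {r: True, a: False, b: False}
  {b: True, a: False, r: False}
  {r: True, b: True, a: False}
  {a: True, r: False, b: False}
  {r: True, a: True, b: False}
  {b: True, a: True, r: False}


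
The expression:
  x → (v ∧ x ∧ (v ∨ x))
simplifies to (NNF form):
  v ∨ ¬x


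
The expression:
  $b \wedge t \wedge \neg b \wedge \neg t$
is never true.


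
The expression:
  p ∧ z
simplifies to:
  p ∧ z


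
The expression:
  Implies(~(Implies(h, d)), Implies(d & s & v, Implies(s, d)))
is always true.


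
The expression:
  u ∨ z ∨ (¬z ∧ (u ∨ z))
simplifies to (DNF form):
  u ∨ z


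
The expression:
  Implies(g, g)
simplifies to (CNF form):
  True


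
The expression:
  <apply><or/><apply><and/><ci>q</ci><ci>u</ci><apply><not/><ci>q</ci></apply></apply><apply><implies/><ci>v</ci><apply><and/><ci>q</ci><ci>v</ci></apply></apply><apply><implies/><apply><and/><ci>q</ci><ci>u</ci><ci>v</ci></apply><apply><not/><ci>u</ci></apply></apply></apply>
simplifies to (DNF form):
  <true/>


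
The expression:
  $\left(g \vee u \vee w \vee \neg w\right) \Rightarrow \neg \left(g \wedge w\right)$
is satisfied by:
  {w: False, g: False}
  {g: True, w: False}
  {w: True, g: False}


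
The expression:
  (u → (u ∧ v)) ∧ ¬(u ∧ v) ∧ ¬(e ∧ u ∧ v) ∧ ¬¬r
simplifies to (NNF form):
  r ∧ ¬u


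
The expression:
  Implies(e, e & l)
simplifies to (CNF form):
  l | ~e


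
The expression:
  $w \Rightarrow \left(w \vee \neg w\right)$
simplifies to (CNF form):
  $\text{True}$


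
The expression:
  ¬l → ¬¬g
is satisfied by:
  {l: True, g: True}
  {l: True, g: False}
  {g: True, l: False}


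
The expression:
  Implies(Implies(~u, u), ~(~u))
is always true.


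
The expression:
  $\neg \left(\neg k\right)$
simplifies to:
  $k$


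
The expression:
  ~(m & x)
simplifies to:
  ~m | ~x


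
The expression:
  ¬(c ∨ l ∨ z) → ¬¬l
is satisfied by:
  {c: True, z: True, l: True}
  {c: True, z: True, l: False}
  {c: True, l: True, z: False}
  {c: True, l: False, z: False}
  {z: True, l: True, c: False}
  {z: True, l: False, c: False}
  {l: True, z: False, c: False}


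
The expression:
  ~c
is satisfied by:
  {c: False}


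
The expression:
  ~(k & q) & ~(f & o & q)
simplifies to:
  ~q | (~f & ~k) | (~k & ~o)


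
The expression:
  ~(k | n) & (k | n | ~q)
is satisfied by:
  {n: False, q: False, k: False}


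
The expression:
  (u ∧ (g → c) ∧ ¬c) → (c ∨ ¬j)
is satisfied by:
  {c: True, g: True, u: False, j: False}
  {c: True, u: False, g: False, j: False}
  {g: True, c: False, u: False, j: False}
  {c: False, u: False, g: False, j: False}
  {j: True, c: True, g: True, u: False}
  {j: True, c: True, u: False, g: False}
  {j: True, g: True, c: False, u: False}
  {j: True, c: False, u: False, g: False}
  {c: True, u: True, g: True, j: False}
  {c: True, u: True, j: False, g: False}
  {u: True, g: True, j: False, c: False}
  {u: True, j: False, g: False, c: False}
  {c: True, u: True, j: True, g: True}
  {c: True, u: True, j: True, g: False}
  {u: True, j: True, g: True, c: False}


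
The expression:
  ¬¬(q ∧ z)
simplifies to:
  q ∧ z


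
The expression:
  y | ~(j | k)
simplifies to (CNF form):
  (y | ~j) & (y | ~k)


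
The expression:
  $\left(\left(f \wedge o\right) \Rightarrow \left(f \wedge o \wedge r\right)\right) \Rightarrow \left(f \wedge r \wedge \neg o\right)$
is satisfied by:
  {r: True, f: True, o: False}
  {o: True, f: True, r: False}


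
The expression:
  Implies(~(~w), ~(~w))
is always true.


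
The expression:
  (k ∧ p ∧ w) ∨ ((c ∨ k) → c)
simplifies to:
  c ∨ (p ∧ w) ∨ ¬k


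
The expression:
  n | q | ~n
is always true.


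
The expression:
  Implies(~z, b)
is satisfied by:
  {b: True, z: True}
  {b: True, z: False}
  {z: True, b: False}


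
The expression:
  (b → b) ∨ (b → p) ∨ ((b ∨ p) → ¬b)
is always true.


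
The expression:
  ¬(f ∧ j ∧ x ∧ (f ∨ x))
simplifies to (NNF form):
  ¬f ∨ ¬j ∨ ¬x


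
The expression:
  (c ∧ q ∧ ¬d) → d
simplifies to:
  d ∨ ¬c ∨ ¬q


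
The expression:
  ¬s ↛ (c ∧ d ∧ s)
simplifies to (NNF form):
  ¬s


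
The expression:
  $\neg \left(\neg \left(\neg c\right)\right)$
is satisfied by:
  {c: False}


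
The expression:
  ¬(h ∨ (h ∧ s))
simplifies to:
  ¬h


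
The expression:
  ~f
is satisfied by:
  {f: False}


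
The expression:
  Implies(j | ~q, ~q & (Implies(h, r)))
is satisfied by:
  {r: True, h: False, q: False, j: False}
  {r: False, h: False, q: False, j: False}
  {j: True, r: True, h: False, q: False}
  {j: True, r: False, h: False, q: False}
  {h: True, r: True, j: False, q: False}
  {j: True, h: True, r: True, q: False}
  {q: True, r: True, h: False, j: False}
  {q: True, r: False, h: False, j: False}
  {q: True, h: True, r: True, j: False}
  {q: True, h: True, r: False, j: False}


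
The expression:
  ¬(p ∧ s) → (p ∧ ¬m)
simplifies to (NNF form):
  p ∧ (s ∨ ¬m)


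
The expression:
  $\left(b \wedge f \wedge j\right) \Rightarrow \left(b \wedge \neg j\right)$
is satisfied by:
  {b: False, j: False, f: False}
  {f: True, b: False, j: False}
  {j: True, b: False, f: False}
  {f: True, j: True, b: False}
  {b: True, f: False, j: False}
  {f: True, b: True, j: False}
  {j: True, b: True, f: False}


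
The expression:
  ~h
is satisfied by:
  {h: False}


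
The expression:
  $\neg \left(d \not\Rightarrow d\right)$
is always true.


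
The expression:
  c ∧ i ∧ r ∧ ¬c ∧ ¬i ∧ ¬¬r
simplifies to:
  False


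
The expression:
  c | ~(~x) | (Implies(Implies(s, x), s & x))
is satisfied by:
  {x: True, c: True, s: True}
  {x: True, c: True, s: False}
  {x: True, s: True, c: False}
  {x: True, s: False, c: False}
  {c: True, s: True, x: False}
  {c: True, s: False, x: False}
  {s: True, c: False, x: False}


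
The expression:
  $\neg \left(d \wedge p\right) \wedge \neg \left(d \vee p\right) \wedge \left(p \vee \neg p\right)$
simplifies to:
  $\neg d \wedge \neg p$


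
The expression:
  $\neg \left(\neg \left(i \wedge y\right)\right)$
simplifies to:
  $i \wedge y$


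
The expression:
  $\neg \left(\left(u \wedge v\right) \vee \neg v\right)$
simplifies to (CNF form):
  $v \wedge \neg u$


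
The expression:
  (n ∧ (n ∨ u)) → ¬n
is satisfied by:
  {n: False}


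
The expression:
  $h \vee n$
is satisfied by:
  {n: True, h: True}
  {n: True, h: False}
  {h: True, n: False}


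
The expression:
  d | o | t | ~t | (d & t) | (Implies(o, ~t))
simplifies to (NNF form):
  True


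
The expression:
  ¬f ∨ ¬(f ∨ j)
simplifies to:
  ¬f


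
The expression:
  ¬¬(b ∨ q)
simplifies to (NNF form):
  b ∨ q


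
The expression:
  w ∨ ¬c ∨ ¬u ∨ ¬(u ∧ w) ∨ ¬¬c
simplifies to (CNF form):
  True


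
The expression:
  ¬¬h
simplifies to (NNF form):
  h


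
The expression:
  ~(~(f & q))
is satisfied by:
  {f: True, q: True}


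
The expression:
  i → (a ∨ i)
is always true.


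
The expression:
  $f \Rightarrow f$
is always true.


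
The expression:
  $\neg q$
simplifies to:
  $\neg q$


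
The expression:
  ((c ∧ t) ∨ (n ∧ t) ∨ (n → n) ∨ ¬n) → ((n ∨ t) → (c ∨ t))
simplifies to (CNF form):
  c ∨ t ∨ ¬n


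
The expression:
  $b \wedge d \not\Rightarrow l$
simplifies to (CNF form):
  $b \wedge d \wedge \neg l$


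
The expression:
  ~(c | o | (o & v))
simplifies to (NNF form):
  ~c & ~o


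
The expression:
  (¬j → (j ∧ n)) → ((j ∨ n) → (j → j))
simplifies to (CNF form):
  True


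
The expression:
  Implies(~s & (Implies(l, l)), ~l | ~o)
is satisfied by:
  {s: True, l: False, o: False}
  {l: False, o: False, s: False}
  {o: True, s: True, l: False}
  {o: True, l: False, s: False}
  {s: True, l: True, o: False}
  {l: True, s: False, o: False}
  {o: True, l: True, s: True}


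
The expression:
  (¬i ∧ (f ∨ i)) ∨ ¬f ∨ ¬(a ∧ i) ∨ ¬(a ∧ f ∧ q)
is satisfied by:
  {q: False, a: False, i: False, f: False}
  {f: True, q: False, a: False, i: False}
  {i: True, q: False, a: False, f: False}
  {f: True, i: True, q: False, a: False}
  {a: True, f: False, q: False, i: False}
  {f: True, a: True, q: False, i: False}
  {i: True, a: True, f: False, q: False}
  {f: True, i: True, a: True, q: False}
  {q: True, i: False, a: False, f: False}
  {f: True, q: True, i: False, a: False}
  {i: True, q: True, f: False, a: False}
  {f: True, i: True, q: True, a: False}
  {a: True, q: True, i: False, f: False}
  {f: True, a: True, q: True, i: False}
  {i: True, a: True, q: True, f: False}


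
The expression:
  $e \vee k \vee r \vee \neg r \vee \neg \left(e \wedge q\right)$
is always true.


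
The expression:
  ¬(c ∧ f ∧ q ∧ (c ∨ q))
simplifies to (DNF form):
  ¬c ∨ ¬f ∨ ¬q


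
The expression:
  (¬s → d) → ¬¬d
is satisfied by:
  {d: True, s: False}
  {s: False, d: False}
  {s: True, d: True}


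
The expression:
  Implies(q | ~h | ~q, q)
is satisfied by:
  {q: True}


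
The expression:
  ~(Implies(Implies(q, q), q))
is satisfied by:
  {q: False}


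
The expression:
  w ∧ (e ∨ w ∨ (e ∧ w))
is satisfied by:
  {w: True}


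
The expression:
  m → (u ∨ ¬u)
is always true.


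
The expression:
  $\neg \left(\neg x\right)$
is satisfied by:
  {x: True}


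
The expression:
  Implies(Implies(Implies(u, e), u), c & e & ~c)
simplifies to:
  ~u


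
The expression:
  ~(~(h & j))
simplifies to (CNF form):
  h & j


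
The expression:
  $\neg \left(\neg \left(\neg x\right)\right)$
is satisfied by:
  {x: False}


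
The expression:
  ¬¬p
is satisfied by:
  {p: True}


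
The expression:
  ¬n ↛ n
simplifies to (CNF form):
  True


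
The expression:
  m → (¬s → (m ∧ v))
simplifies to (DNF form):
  s ∨ v ∨ ¬m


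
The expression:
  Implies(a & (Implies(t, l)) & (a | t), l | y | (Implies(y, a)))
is always true.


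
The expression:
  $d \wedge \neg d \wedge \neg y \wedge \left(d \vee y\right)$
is never true.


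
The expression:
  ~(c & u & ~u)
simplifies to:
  True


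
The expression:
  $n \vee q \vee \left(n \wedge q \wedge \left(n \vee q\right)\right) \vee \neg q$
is always true.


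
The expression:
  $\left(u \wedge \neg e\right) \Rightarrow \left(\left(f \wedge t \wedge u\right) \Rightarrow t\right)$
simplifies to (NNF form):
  $\text{True}$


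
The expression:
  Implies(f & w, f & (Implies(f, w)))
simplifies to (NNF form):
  True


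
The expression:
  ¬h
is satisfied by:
  {h: False}


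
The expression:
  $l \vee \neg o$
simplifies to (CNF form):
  $l \vee \neg o$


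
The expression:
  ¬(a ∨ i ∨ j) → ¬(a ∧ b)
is always true.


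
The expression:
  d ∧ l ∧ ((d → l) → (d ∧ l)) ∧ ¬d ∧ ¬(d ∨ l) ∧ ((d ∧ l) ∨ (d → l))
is never true.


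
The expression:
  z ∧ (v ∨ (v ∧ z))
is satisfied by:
  {z: True, v: True}


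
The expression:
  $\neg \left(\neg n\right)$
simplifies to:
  $n$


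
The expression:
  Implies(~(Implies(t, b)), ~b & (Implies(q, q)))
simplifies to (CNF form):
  True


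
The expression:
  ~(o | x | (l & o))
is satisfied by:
  {x: False, o: False}


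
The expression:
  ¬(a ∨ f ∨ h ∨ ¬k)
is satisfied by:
  {k: True, f: False, h: False, a: False}


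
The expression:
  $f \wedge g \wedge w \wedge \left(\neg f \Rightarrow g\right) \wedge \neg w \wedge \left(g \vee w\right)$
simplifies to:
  $\text{False}$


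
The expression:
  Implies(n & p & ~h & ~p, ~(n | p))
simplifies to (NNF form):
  True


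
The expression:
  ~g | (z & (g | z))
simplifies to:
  z | ~g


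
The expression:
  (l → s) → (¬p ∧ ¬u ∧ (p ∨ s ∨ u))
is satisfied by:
  {l: True, u: False, s: False, p: False}
  {p: True, l: True, u: False, s: False}
  {l: True, u: True, p: False, s: False}
  {p: True, l: True, u: True, s: False}
  {s: True, l: True, p: False, u: False}
  {s: True, p: False, u: False, l: False}


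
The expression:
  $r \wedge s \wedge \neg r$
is never true.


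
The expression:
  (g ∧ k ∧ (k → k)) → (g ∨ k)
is always true.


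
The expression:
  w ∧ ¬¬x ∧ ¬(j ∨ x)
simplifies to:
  False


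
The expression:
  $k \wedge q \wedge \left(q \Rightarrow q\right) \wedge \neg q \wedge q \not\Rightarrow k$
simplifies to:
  $\text{False}$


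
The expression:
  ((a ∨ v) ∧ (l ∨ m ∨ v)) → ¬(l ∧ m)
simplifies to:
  (¬a ∧ ¬v) ∨ ¬l ∨ ¬m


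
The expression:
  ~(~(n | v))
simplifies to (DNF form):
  n | v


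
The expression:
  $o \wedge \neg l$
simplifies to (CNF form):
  $o \wedge \neg l$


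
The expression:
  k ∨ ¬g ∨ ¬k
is always true.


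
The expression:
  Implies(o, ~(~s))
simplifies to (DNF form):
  s | ~o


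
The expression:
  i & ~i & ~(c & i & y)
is never true.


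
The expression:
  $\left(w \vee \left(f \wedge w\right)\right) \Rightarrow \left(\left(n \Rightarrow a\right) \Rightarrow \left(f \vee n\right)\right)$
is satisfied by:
  {n: True, f: True, w: False}
  {n: True, w: False, f: False}
  {f: True, w: False, n: False}
  {f: False, w: False, n: False}
  {n: True, f: True, w: True}
  {n: True, w: True, f: False}
  {f: True, w: True, n: False}


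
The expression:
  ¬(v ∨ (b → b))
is never true.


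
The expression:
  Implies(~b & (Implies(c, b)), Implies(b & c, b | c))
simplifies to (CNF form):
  True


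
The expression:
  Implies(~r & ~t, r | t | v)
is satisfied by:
  {r: True, t: True, v: True}
  {r: True, t: True, v: False}
  {r: True, v: True, t: False}
  {r: True, v: False, t: False}
  {t: True, v: True, r: False}
  {t: True, v: False, r: False}
  {v: True, t: False, r: False}


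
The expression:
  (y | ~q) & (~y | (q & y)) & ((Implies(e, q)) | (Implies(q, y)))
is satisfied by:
  {q: False, y: False}
  {y: True, q: True}


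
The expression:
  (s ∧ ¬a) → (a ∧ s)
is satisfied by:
  {a: True, s: False}
  {s: False, a: False}
  {s: True, a: True}


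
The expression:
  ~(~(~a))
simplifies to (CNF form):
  ~a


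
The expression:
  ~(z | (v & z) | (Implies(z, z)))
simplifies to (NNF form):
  False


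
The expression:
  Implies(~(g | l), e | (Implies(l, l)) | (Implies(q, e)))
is always true.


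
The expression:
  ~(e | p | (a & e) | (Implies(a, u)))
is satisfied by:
  {a: True, u: False, e: False, p: False}


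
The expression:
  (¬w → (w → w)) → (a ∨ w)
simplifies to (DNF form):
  a ∨ w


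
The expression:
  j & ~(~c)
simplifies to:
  c & j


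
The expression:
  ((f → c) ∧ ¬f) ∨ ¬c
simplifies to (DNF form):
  ¬c ∨ ¬f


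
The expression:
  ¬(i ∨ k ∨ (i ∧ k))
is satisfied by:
  {i: False, k: False}


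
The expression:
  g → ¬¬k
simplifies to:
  k ∨ ¬g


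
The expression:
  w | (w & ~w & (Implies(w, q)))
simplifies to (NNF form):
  w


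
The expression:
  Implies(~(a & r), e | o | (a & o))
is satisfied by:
  {a: True, o: True, e: True, r: True}
  {a: True, o: True, e: True, r: False}
  {o: True, e: True, r: True, a: False}
  {o: True, e: True, r: False, a: False}
  {a: True, o: True, r: True, e: False}
  {a: True, o: True, r: False, e: False}
  {o: True, r: True, e: False, a: False}
  {o: True, r: False, e: False, a: False}
  {a: True, e: True, r: True, o: False}
  {a: True, e: True, r: False, o: False}
  {e: True, r: True, o: False, a: False}
  {e: True, o: False, r: False, a: False}
  {a: True, r: True, o: False, e: False}


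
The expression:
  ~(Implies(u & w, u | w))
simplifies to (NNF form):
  False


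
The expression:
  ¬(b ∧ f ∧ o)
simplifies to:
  ¬b ∨ ¬f ∨ ¬o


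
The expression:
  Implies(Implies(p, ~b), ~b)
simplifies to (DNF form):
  p | ~b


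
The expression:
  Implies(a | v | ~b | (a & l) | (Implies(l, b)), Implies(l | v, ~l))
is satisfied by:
  {l: False}


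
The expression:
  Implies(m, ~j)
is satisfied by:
  {m: False, j: False}
  {j: True, m: False}
  {m: True, j: False}


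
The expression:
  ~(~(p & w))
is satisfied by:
  {p: True, w: True}


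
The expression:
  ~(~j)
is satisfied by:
  {j: True}


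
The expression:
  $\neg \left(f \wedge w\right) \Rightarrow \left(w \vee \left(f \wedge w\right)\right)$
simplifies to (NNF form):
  $w$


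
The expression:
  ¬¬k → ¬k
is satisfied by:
  {k: False}


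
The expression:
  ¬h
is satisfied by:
  {h: False}


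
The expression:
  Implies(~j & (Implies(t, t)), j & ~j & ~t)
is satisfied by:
  {j: True}


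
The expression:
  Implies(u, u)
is always true.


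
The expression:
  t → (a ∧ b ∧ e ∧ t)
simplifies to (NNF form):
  (a ∧ b ∧ e) ∨ ¬t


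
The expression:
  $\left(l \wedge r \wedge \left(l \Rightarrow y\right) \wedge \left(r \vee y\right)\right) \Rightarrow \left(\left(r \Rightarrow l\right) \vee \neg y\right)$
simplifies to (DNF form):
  $\text{True}$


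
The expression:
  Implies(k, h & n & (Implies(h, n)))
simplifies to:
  ~k | (h & n)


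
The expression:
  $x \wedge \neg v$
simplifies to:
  $x \wedge \neg v$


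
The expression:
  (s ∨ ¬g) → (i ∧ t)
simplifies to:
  (g ∨ i) ∧ (g ∨ t) ∧ (i ∨ ¬s) ∧ (t ∨ ¬s)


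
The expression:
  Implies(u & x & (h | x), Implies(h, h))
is always true.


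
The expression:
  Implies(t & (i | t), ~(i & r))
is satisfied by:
  {t: False, i: False, r: False}
  {r: True, t: False, i: False}
  {i: True, t: False, r: False}
  {r: True, i: True, t: False}
  {t: True, r: False, i: False}
  {r: True, t: True, i: False}
  {i: True, t: True, r: False}


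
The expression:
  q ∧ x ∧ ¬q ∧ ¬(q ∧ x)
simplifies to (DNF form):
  False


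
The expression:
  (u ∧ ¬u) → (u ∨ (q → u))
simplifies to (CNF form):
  True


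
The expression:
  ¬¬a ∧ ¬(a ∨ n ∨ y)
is never true.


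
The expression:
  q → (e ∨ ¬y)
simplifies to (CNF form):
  e ∨ ¬q ∨ ¬y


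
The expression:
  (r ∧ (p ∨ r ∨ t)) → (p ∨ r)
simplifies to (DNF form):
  True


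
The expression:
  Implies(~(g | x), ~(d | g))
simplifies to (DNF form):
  g | x | ~d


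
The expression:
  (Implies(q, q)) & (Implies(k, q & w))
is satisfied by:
  {w: True, q: True, k: False}
  {w: True, q: False, k: False}
  {q: True, w: False, k: False}
  {w: False, q: False, k: False}
  {w: True, k: True, q: True}


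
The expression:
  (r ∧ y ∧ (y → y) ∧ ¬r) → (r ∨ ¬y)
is always true.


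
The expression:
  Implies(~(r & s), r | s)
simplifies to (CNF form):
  r | s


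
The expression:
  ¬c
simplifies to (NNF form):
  ¬c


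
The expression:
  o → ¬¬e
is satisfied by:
  {e: True, o: False}
  {o: False, e: False}
  {o: True, e: True}


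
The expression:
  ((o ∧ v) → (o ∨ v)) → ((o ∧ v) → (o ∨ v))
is always true.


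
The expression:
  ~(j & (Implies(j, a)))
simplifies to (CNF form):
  ~a | ~j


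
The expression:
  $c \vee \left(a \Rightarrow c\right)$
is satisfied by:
  {c: True, a: False}
  {a: False, c: False}
  {a: True, c: True}


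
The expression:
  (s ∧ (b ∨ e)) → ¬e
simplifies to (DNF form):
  ¬e ∨ ¬s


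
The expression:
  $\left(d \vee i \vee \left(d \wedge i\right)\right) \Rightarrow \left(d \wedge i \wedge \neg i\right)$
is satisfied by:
  {d: False, i: False}


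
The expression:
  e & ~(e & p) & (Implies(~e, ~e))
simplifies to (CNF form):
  e & ~p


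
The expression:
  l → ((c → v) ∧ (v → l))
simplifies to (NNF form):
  v ∨ ¬c ∨ ¬l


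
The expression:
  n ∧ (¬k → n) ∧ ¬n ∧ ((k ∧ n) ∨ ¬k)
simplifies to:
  False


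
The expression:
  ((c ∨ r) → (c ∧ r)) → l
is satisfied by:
  {l: True, c: False, r: False}
  {r: True, l: True, c: False}
  {c: True, l: True, r: False}
  {r: True, c: True, l: True}
  {r: True, l: False, c: False}
  {c: True, l: False, r: False}


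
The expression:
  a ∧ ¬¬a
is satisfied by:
  {a: True}


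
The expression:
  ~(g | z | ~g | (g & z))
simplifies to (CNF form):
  False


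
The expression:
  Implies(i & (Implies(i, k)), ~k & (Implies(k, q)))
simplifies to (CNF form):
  ~i | ~k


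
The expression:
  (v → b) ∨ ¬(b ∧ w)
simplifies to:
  True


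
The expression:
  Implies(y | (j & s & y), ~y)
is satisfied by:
  {y: False}


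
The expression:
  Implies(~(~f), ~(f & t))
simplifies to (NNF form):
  ~f | ~t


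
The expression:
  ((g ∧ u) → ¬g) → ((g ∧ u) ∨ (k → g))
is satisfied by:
  {g: True, k: False}
  {k: False, g: False}
  {k: True, g: True}


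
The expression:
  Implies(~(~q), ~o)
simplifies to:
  ~o | ~q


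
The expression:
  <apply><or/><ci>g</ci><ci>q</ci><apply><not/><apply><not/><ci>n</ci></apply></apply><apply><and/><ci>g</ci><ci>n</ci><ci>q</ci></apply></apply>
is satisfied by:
  {n: True, q: True, g: True}
  {n: True, q: True, g: False}
  {n: True, g: True, q: False}
  {n: True, g: False, q: False}
  {q: True, g: True, n: False}
  {q: True, g: False, n: False}
  {g: True, q: False, n: False}


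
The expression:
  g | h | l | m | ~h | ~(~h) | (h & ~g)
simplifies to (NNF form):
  True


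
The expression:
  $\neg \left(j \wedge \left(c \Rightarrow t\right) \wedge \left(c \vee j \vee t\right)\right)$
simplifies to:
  $\left(c \wedge \neg t\right) \vee \neg j$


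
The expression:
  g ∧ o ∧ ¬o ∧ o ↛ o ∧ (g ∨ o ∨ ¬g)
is never true.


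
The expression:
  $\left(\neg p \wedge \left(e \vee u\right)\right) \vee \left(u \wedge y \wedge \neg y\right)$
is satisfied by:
  {e: True, u: True, p: False}
  {e: True, u: False, p: False}
  {u: True, e: False, p: False}


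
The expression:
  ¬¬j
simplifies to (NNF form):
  j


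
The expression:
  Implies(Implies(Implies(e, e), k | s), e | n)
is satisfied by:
  {n: True, e: True, k: False, s: False}
  {n: True, e: True, s: True, k: False}
  {n: True, e: True, k: True, s: False}
  {n: True, e: True, s: True, k: True}
  {n: True, k: False, s: False, e: False}
  {n: True, s: True, k: False, e: False}
  {n: True, k: True, s: False, e: False}
  {n: True, s: True, k: True, e: False}
  {e: True, k: False, s: False, n: False}
  {s: True, e: True, k: False, n: False}
  {e: True, k: True, s: False, n: False}
  {s: True, e: True, k: True, n: False}
  {e: False, k: False, s: False, n: False}


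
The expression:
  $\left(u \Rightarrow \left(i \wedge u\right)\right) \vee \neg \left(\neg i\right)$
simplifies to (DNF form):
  $i \vee \neg u$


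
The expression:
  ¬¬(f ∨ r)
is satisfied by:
  {r: True, f: True}
  {r: True, f: False}
  {f: True, r: False}


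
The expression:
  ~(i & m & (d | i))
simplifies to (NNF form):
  ~i | ~m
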